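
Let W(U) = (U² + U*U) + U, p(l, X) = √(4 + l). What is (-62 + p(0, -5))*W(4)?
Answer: -2160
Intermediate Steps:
W(U) = U + 2*U² (W(U) = (U² + U²) + U = 2*U² + U = U + 2*U²)
(-62 + p(0, -5))*W(4) = (-62 + √(4 + 0))*(4*(1 + 2*4)) = (-62 + √4)*(4*(1 + 8)) = (-62 + 2)*(4*9) = -60*36 = -2160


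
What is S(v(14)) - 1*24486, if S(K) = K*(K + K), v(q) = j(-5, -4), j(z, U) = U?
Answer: -24454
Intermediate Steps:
v(q) = -4
S(K) = 2*K**2 (S(K) = K*(2*K) = 2*K**2)
S(v(14)) - 1*24486 = 2*(-4)**2 - 1*24486 = 2*16 - 24486 = 32 - 24486 = -24454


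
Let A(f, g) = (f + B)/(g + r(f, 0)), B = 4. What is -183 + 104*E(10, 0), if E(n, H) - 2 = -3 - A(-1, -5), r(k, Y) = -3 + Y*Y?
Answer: -248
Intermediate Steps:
r(k, Y) = -3 + Y²
A(f, g) = (4 + f)/(-3 + g) (A(f, g) = (f + 4)/(g + (-3 + 0²)) = (4 + f)/(g + (-3 + 0)) = (4 + f)/(g - 3) = (4 + f)/(-3 + g))
E(n, H) = -5/8 (E(n, H) = 2 + (-3 - (4 - 1)/(-3 - 5)) = 2 + (-3 - 3/(-8)) = 2 + (-3 - (-1)*3/8) = 2 + (-3 - 1*(-3/8)) = 2 + (-3 + 3/8) = 2 - 21/8 = -5/8)
-183 + 104*E(10, 0) = -183 + 104*(-5/8) = -183 - 65 = -248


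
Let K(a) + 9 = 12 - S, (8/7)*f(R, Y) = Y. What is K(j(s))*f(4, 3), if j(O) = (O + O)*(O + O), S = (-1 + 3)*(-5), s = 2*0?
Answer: 273/8 ≈ 34.125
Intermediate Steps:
f(R, Y) = 7*Y/8
s = 0
S = -10 (S = 2*(-5) = -10)
j(O) = 4*O² (j(O) = (2*O)*(2*O) = 4*O²)
K(a) = 13 (K(a) = -9 + (12 - 1*(-10)) = -9 + (12 + 10) = -9 + 22 = 13)
K(j(s))*f(4, 3) = 13*((7/8)*3) = 13*(21/8) = 273/8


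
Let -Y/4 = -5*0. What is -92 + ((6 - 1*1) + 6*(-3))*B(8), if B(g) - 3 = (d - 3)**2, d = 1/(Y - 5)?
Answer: -6603/25 ≈ -264.12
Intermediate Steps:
Y = 0 (Y = -(-20)*0 = -4*0 = 0)
d = -1/5 (d = 1/(0 - 5) = 1/(-5) = -1/5 ≈ -0.20000)
B(g) = 331/25 (B(g) = 3 + (-1/5 - 3)**2 = 3 + (-16/5)**2 = 3 + 256/25 = 331/25)
-92 + ((6 - 1*1) + 6*(-3))*B(8) = -92 + ((6 - 1*1) + 6*(-3))*(331/25) = -92 + ((6 - 1) - 18)*(331/25) = -92 + (5 - 18)*(331/25) = -92 - 13*331/25 = -92 - 4303/25 = -6603/25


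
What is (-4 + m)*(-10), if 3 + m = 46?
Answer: -390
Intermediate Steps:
m = 43 (m = -3 + 46 = 43)
(-4 + m)*(-10) = (-4 + 43)*(-10) = 39*(-10) = -390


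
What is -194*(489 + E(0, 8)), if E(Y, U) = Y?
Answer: -94866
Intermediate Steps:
-194*(489 + E(0, 8)) = -194*(489 + 0) = -194*489 = -94866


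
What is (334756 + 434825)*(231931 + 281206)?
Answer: 394900485597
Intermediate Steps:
(334756 + 434825)*(231931 + 281206) = 769581*513137 = 394900485597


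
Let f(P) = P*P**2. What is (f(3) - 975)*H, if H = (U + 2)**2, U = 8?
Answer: -94800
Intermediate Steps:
f(P) = P**3
H = 100 (H = (8 + 2)**2 = 10**2 = 100)
(f(3) - 975)*H = (3**3 - 975)*100 = (27 - 975)*100 = -948*100 = -94800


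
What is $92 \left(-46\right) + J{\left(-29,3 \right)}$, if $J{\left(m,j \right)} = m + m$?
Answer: $-4290$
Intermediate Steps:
$J{\left(m,j \right)} = 2 m$
$92 \left(-46\right) + J{\left(-29,3 \right)} = 92 \left(-46\right) + 2 \left(-29\right) = -4232 - 58 = -4290$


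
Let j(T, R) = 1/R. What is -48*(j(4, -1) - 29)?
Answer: 1440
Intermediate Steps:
-48*(j(4, -1) - 29) = -48*(1/(-1) - 29) = -48*(-1 - 29) = -48*(-30) = 1440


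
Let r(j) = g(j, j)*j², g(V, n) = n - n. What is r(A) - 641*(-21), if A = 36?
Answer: 13461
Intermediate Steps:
g(V, n) = 0
r(j) = 0 (r(j) = 0*j² = 0)
r(A) - 641*(-21) = 0 - 641*(-21) = 0 + 13461 = 13461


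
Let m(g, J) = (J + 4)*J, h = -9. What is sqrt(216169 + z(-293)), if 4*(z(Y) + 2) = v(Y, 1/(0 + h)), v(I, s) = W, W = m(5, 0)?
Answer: sqrt(216167) ≈ 464.94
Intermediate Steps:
m(g, J) = J*(4 + J) (m(g, J) = (4 + J)*J = J*(4 + J))
W = 0 (W = 0*(4 + 0) = 0*4 = 0)
v(I, s) = 0
z(Y) = -2 (z(Y) = -2 + (1/4)*0 = -2 + 0 = -2)
sqrt(216169 + z(-293)) = sqrt(216169 - 2) = sqrt(216167)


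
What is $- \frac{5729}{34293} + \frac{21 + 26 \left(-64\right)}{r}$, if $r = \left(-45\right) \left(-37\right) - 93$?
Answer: $- \frac{7261043}{5989844} \approx -1.2122$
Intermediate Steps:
$r = 1572$ ($r = 1665 - 93 = 1572$)
$- \frac{5729}{34293} + \frac{21 + 26 \left(-64\right)}{r} = - \frac{5729}{34293} + \frac{21 + 26 \left(-64\right)}{1572} = \left(-5729\right) \frac{1}{34293} + \left(21 - 1664\right) \frac{1}{1572} = - \frac{5729}{34293} - \frac{1643}{1572} = - \frac{7261043}{5989844}$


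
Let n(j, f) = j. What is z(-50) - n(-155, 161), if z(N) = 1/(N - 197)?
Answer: 38284/247 ≈ 155.00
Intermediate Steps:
z(N) = 1/(-197 + N)
z(-50) - n(-155, 161) = 1/(-197 - 50) - 1*(-155) = 1/(-247) + 155 = -1/247 + 155 = 38284/247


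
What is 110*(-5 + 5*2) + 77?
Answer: 627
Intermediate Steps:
110*(-5 + 5*2) + 77 = 110*(-5 + 10) + 77 = 110*5 + 77 = 550 + 77 = 627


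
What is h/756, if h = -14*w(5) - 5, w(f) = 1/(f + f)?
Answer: -8/945 ≈ -0.0084656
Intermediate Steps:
w(f) = 1/(2*f)
h = -32/5 (h = -7/5 - 5 = -32/5 ≈ -6.4000)
h/756 = -32/5/756 = -32/5*1/756 = -8/945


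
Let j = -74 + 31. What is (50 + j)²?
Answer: 49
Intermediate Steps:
j = -43
(50 + j)² = (50 - 43)² = 7² = 49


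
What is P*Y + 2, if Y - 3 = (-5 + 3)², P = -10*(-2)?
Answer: 142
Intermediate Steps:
P = 20
Y = 7 (Y = 3 + (-5 + 3)² = 3 + (-2)² = 3 + 4 = 7)
P*Y + 2 = 20*7 + 2 = 140 + 2 = 142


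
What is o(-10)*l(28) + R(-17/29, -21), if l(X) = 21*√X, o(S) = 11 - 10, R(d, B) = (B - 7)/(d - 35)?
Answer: 203/258 + 42*√7 ≈ 111.91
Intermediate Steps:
R(d, B) = (-7 + B)/(-35 + d)
o(S) = 1
o(-10)*l(28) + R(-17/29, -21) = 1*(21*√28) + (-7 - 21)/(-35 - 17/29) = 1*(21*(2*√7)) - 28/(-35 - 17*1/29) = 1*(42*√7) - 28/(-35 - 17/29) = 42*√7 - 28/(-1032/29) = 42*√7 - 29/1032*(-28) = 42*√7 + 203/258 = 203/258 + 42*√7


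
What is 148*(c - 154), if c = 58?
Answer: -14208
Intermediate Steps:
148*(c - 154) = 148*(58 - 154) = 148*(-96) = -14208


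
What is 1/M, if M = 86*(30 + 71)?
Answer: 1/8686 ≈ 0.00011513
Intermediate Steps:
M = 8686 (M = 86*101 = 8686)
1/M = 1/8686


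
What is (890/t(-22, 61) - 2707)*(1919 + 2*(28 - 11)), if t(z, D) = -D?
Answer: -324231201/61 ≈ -5.3153e+6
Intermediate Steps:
(890/t(-22, 61) - 2707)*(1919 + 2*(28 - 11)) = (890/((-1*61)) - 2707)*(1919 + 2*(28 - 11)) = (890/(-61) - 2707)*(1919 + 2*17) = (890*(-1/61) - 2707)*(1919 + 34) = (-890/61 - 2707)*1953 = -166017/61*1953 = -324231201/61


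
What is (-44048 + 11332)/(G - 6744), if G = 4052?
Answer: 8179/673 ≈ 12.153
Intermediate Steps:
(-44048 + 11332)/(G - 6744) = (-44048 + 11332)/(4052 - 6744) = -32716/(-2692) = -32716*(-1/2692) = 8179/673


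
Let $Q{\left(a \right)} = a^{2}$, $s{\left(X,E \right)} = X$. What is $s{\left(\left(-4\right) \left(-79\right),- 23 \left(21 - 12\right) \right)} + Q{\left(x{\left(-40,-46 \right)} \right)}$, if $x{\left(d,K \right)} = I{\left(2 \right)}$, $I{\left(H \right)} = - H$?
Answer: $320$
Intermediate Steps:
$x{\left(d,K \right)} = -2$ ($x{\left(d,K \right)} = \left(-1\right) 2 = -2$)
$s{\left(\left(-4\right) \left(-79\right),- 23 \left(21 - 12\right) \right)} + Q{\left(x{\left(-40,-46 \right)} \right)} = \left(-4\right) \left(-79\right) + \left(-2\right)^{2} = 316 + 4 = 320$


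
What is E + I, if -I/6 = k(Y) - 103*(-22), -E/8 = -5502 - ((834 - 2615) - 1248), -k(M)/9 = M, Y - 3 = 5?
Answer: 6620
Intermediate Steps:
Y = 8 (Y = 3 + 5 = 8)
k(M) = -9*M
E = 19784 (E = -8*(-5502 - ((834 - 2615) - 1248)) = -8*(-5502 - (-1781 - 1248)) = -8*(-5502 - 1*(-3029)) = -8*(-5502 + 3029) = -8*(-2473) = 19784)
I = -13164 (I = -6*(-9*8 - 103*(-22)) = -6*(-72 + 2266) = -6*2194 = -13164)
E + I = 19784 - 13164 = 6620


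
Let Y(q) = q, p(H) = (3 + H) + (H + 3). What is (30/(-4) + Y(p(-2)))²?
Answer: 121/4 ≈ 30.250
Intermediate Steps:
p(H) = 6 + 2*H (p(H) = (3 + H) + (3 + H) = 6 + 2*H)
(30/(-4) + Y(p(-2)))² = (30/(-4) + (6 + 2*(-2)))² = (30*(-¼) + (6 - 4))² = (-15/2 + 2)² = (-11/2)² = 121/4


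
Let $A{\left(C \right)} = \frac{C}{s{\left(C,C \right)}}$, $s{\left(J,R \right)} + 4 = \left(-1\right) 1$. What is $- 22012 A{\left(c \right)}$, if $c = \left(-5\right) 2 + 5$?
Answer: $-22012$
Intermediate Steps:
$c = -5$ ($c = -10 + 5 = -5$)
$s{\left(J,R \right)} = -5$ ($s{\left(J,R \right)} = -4 - 1 = -5$)
$A{\left(C \right)} = - \frac{C}{5}$ ($A{\left(C \right)} = \frac{C}{-5} = C \left(- \frac{1}{5}\right) = - \frac{C}{5}$)
$- 22012 A{\left(c \right)} = - 22012 \left(\left(- \frac{1}{5}\right) \left(-5\right)\right) = \left(-22012\right) 1 = -22012$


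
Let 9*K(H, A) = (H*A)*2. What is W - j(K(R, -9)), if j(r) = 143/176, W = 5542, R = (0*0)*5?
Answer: 88659/16 ≈ 5541.2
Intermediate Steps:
R = 0 (R = 0*5 = 0)
K(H, A) = 2*A*H/9 (K(H, A) = ((H*A)*2)/9 = ((A*H)*2)/9 = (2*A*H)/9 = 2*A*H/9)
j(r) = 13/16 (j(r) = 143*(1/176) = 13/16)
W - j(K(R, -9)) = 5542 - 1*13/16 = 5542 - 13/16 = 88659/16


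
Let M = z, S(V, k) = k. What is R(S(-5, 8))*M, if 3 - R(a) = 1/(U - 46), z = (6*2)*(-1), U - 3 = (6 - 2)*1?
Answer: -472/13 ≈ -36.308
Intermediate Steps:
U = 7 (U = 3 + (6 - 2)*1 = 3 + 4*1 = 3 + 4 = 7)
z = -12 (z = 12*(-1) = -12)
M = -12
R(a) = 118/39 (R(a) = 3 - 1/(7 - 46) = 3 - 1/(-39) = 3 - 1*(-1/39) = 3 + 1/39 = 118/39)
R(S(-5, 8))*M = (118/39)*(-12) = -472/13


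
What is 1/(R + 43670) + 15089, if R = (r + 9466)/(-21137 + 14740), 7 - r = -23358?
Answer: 4214722241548/279324159 ≈ 15089.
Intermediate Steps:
r = 23365 (r = 7 - 1*(-23358) = 7 + 23358 = 23365)
R = -32831/6397 (R = (23365 + 9466)/(-21137 + 14740) = 32831/(-6397) = 32831*(-1/6397) = -32831/6397 ≈ -5.1322)
1/(R + 43670) + 15089 = 1/(-32831/6397 + 43670) + 15089 = 1/(279324159/6397) + 15089 = 6397/279324159 + 15089 = 4214722241548/279324159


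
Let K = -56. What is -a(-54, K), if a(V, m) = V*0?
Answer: 0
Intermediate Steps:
a(V, m) = 0
-a(-54, K) = -1*0 = 0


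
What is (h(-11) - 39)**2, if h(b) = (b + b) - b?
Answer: 2500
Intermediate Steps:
h(b) = b (h(b) = 2*b - b = b)
(h(-11) - 39)**2 = (-11 - 39)**2 = (-50)**2 = 2500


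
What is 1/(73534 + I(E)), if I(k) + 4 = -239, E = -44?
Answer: 1/73291 ≈ 1.3644e-5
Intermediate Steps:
I(k) = -243 (I(k) = -4 - 239 = -243)
1/(73534 + I(E)) = 1/(73534 - 243) = 1/73291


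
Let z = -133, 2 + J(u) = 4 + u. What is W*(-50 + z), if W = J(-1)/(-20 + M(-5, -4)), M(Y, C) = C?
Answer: 61/8 ≈ 7.6250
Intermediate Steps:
J(u) = 2 + u (J(u) = -2 + (4 + u) = 2 + u)
W = -1/24 (W = (2 - 1)/(-20 - 4) = 1/(-24) = 1*(-1/24) = -1/24 ≈ -0.041667)
W*(-50 + z) = -(-50 - 133)/24 = -1/24*(-183) = 61/8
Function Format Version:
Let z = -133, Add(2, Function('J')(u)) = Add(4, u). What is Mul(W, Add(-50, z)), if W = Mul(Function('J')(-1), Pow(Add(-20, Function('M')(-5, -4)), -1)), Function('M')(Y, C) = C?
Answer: Rational(61, 8) ≈ 7.6250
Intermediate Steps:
Function('J')(u) = Add(2, u) (Function('J')(u) = Add(-2, Add(4, u)) = Add(2, u))
W = Rational(-1, 24) (W = Mul(Add(2, -1), Pow(Add(-20, -4), -1)) = Mul(1, Pow(-24, -1)) = Mul(1, Rational(-1, 24)) = Rational(-1, 24) ≈ -0.041667)
Mul(W, Add(-50, z)) = Mul(Rational(-1, 24), Add(-50, -133)) = Mul(Rational(-1, 24), -183) = Rational(61, 8)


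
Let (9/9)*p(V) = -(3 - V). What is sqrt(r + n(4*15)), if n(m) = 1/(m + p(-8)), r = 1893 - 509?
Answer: sqrt(67817)/7 ≈ 37.202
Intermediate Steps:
p(V) = -3 + V (p(V) = -(3 - V) = -3 + V)
r = 1384
n(m) = 1/(-11 + m) (n(m) = 1/(m + (-3 - 8)) = 1/(m - 11) = 1/(-11 + m))
sqrt(r + n(4*15)) = sqrt(1384 + 1/(-11 + 4*15)) = sqrt(1384 + 1/(-11 + 60)) = sqrt(1384 + 1/49) = sqrt(67817/49) = sqrt(67817)/7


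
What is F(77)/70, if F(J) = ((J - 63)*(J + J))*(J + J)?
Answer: 23716/5 ≈ 4743.2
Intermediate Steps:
F(J) = 4*J²*(-63 + J) (F(J) = ((-63 + J)*(2*J))*(2*J) = (2*J*(-63 + J))*(2*J) = 4*J²*(-63 + J))
F(77)/70 = (4*77²*(-63 + 77))/70 = (4*5929*14)*(1/70) = 332024*(1/70) = 23716/5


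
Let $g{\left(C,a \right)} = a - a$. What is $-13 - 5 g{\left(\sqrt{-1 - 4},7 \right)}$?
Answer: $-13$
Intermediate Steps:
$g{\left(C,a \right)} = 0$
$-13 - 5 g{\left(\sqrt{-1 - 4},7 \right)} = -13 - 0 = -13 + 0 = -13$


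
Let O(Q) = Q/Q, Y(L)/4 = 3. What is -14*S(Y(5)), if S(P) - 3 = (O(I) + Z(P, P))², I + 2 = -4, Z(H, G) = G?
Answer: -2408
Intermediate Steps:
I = -6 (I = -2 - 4 = -6)
Y(L) = 12 (Y(L) = 4*3 = 12)
O(Q) = 1
S(P) = 3 + (1 + P)²
-14*S(Y(5)) = -14*(3 + (1 + 12)²) = -14*(3 + 13²) = -14*(3 + 169) = -14*172 = -2408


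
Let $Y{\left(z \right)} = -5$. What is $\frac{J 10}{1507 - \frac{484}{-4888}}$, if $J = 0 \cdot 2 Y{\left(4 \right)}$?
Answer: $0$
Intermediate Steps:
$J = 0$ ($J = 0 \cdot 2 \left(-5\right) = 0 \left(-5\right) = 0$)
$\frac{J 10}{1507 - \frac{484}{-4888}} = \frac{0 \cdot 10}{1507 - \frac{484}{-4888}} = \frac{0}{1507 - - \frac{121}{1222}} = \frac{0}{1507 + \frac{121}{1222}} = \frac{0}{\frac{1841675}{1222}} = 0 \cdot \frac{1222}{1841675} = 0$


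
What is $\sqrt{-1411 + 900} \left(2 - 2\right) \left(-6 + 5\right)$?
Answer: $0$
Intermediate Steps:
$\sqrt{-1411 + 900} \left(2 - 2\right) \left(-6 + 5\right) = \sqrt{-511} \cdot 0 \left(-1\right) = i \sqrt{511} \cdot 0 = 0$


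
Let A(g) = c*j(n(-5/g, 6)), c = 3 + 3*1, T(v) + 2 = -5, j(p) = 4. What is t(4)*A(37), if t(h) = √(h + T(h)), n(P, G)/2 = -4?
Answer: 24*I*√3 ≈ 41.569*I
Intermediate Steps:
n(P, G) = -8 (n(P, G) = 2*(-4) = -8)
T(v) = -7 (T(v) = -2 - 5 = -7)
c = 6 (c = 3 + 3 = 6)
t(h) = √(-7 + h) (t(h) = √(h - 7) = √(-7 + h))
A(g) = 24 (A(g) = 6*4 = 24)
t(4)*A(37) = √(-7 + 4)*24 = √(-3)*24 = (I*√3)*24 = 24*I*√3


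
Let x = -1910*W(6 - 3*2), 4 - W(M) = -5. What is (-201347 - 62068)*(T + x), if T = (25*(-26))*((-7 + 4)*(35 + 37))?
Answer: -32455362150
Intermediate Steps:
W(M) = 9 (W(M) = 4 - 1*(-5) = 4 + 5 = 9)
x = -17190 (x = -1910*9 = -17190)
T = 140400 (T = -(-1950)*72 = -650*(-216) = 140400)
(-201347 - 62068)*(T + x) = (-201347 - 62068)*(140400 - 17190) = -263415*123210 = -32455362150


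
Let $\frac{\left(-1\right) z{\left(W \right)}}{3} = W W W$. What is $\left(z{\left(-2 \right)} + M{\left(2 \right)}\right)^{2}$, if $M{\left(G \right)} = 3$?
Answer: $729$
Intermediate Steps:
$z{\left(W \right)} = - 3 W^{3}$ ($z{\left(W \right)} = - 3 W W W = - 3 W^{2} W = - 3 W^{3}$)
$\left(z{\left(-2 \right)} + M{\left(2 \right)}\right)^{2} = \left(- 3 \left(-2\right)^{3} + 3\right)^{2} = \left(\left(-3\right) \left(-8\right) + 3\right)^{2} = \left(24 + 3\right)^{2} = 27^{2} = 729$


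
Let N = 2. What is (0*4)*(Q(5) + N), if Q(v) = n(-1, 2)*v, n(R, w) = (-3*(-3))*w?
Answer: 0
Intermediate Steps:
n(R, w) = 9*w
Q(v) = 18*v (Q(v) = (9*2)*v = 18*v)
(0*4)*(Q(5) + N) = (0*4)*(18*5 + 2) = 0*(90 + 2) = 0*92 = 0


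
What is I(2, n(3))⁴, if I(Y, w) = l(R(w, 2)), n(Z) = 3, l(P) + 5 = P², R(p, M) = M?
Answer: 1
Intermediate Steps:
l(P) = -5 + P²
I(Y, w) = -1 (I(Y, w) = -5 + 2² = -5 + 4 = -1)
I(2, n(3))⁴ = (-1)⁴ = 1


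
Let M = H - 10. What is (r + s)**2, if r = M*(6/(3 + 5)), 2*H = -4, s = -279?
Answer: 82944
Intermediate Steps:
H = -2 (H = (1/2)*(-4) = -2)
M = -12 (M = -2 - 10 = -12)
r = -9 (r = -72/(3 + 5) = -72/8 = -12*3/4 = -9)
(r + s)**2 = (-9 - 279)**2 = (-288)**2 = 82944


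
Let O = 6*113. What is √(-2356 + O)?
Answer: I*√1678 ≈ 40.963*I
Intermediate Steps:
O = 678
√(-2356 + O) = √(-2356 + 678) = √(-1678) = I*√1678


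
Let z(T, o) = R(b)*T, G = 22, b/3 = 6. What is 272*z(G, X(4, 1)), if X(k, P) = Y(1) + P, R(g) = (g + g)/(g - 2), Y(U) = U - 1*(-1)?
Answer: 13464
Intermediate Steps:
b = 18 (b = 3*6 = 18)
Y(U) = 1 + U (Y(U) = U + 1 = 1 + U)
R(g) = 2*g/(-2 + g) (R(g) = (2*g)/(-2 + g) = 2*g/(-2 + g))
X(k, P) = 2 + P (X(k, P) = (1 + 1) + P = 2 + P)
z(T, o) = 9*T/4 (z(T, o) = (2*18/(-2 + 18))*T = (2*18/16)*T = (2*18*(1/16))*T = 9*T/4)
272*z(G, X(4, 1)) = 272*((9/4)*22) = 272*(99/2) = 13464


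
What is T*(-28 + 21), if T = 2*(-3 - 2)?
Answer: 70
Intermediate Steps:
T = -10 (T = 2*(-5) = -10)
T*(-28 + 21) = -10*(-28 + 21) = -10*(-7) = 70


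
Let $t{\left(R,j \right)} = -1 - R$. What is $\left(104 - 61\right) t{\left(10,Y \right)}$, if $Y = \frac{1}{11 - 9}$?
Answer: $-473$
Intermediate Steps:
$Y = \frac{1}{2} \approx 0.5$
$\left(104 - 61\right) t{\left(10,Y \right)} = \left(104 - 61\right) \left(-1 - 10\right) = 43 \left(-1 - 10\right) = 43 \left(-11\right) = -473$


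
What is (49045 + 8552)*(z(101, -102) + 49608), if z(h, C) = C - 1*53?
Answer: 2848344441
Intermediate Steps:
z(h, C) = -53 + C (z(h, C) = C - 53 = -53 + C)
(49045 + 8552)*(z(101, -102) + 49608) = (49045 + 8552)*((-53 - 102) + 49608) = 57597*(-155 + 49608) = 57597*49453 = 2848344441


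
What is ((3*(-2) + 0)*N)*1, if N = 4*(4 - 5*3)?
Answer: 264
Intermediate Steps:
N = -44 (N = 4*(4 - 15) = 4*(-11) = -44)
((3*(-2) + 0)*N)*1 = ((3*(-2) + 0)*(-44))*1 = ((-6 + 0)*(-44))*1 = -6*(-44)*1 = 264*1 = 264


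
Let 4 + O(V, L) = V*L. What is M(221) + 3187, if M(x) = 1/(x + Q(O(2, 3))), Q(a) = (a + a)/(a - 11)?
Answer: 6326204/1985 ≈ 3187.0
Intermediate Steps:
O(V, L) = -4 + L*V (O(V, L) = -4 + V*L = -4 + L*V)
Q(a) = 2*a/(-11 + a) (Q(a) = (2*a)/(-11 + a) = 2*a/(-11 + a))
M(x) = 1/(-4/9 + x) (M(x) = 1/(x + 2*(-4 + 3*2)/(-11 + (-4 + 3*2))) = 1/(x + 2*(-4 + 6)/(-11 + (-4 + 6))) = 1/(x + 2*2/(-11 + 2)) = 1/(x + 2*2/(-9)) = 1/(x + 2*2*(-⅑)) = 1/(x - 4/9) = 1/(-4/9 + x))
M(221) + 3187 = 9/(-4 + 9*221) + 3187 = 9/(-4 + 1989) + 3187 = 9/1985 + 3187 = 6326204/1985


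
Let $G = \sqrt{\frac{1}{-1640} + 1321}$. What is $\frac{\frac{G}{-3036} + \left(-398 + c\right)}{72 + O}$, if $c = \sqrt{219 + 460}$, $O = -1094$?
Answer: $\frac{199}{511} - \frac{\sqrt{679}}{1022} + \frac{\sqrt{888239990}}{2544289440} \approx 0.36395$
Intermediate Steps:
$c = \sqrt{679} \approx 26.058$
$G = \frac{\sqrt{888239990}}{820}$ ($G = \sqrt{- \frac{1}{1640} + 1321} = \sqrt{\frac{2166439}{1640}} = \frac{\sqrt{888239990}}{820} \approx 36.346$)
$\frac{\frac{G}{-3036} + \left(-398 + c\right)}{72 + O} = \frac{\frac{\frac{1}{820} \sqrt{888239990}}{-3036} - \left(398 - \sqrt{679}\right)}{72 - 1094} = \frac{\frac{\sqrt{888239990}}{820} \left(- \frac{1}{3036}\right) - \left(398 - \sqrt{679}\right)}{-1022} = \left(- \frac{\sqrt{888239990}}{2489520} - \left(398 - \sqrt{679}\right)\right) \left(- \frac{1}{1022}\right) = \left(-398 + \sqrt{679} - \frac{\sqrt{888239990}}{2489520}\right) \left(- \frac{1}{1022}\right) = \frac{199}{511} - \frac{\sqrt{679}}{1022} + \frac{\sqrt{888239990}}{2544289440}$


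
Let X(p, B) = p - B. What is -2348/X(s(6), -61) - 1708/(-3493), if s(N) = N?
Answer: -1155304/33433 ≈ -34.556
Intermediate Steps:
-2348/X(s(6), -61) - 1708/(-3493) = -2348/(6 - 1*(-61)) - 1708/(-3493) = -2348/(6 + 61) - 1708*(-1/3493) = -2348/67 + 244/499 = -1155304/33433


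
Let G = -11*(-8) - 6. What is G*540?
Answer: 44280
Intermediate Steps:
G = 82 (G = 88 - 6 = 82)
G*540 = 82*540 = 44280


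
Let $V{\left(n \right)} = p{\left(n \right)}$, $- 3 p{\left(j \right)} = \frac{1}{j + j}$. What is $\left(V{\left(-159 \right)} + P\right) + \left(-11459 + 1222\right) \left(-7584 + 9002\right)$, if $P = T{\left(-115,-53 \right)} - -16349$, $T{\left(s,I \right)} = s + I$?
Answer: $- \frac{13832890289}{954} \approx -1.45 \cdot 10^{7}$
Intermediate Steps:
$p{\left(j \right)} = - \frac{1}{6 j}$ ($p{\left(j \right)} = - \frac{1}{3 \left(j + j\right)} = - \frac{1}{3 \cdot 2 j} = - \frac{\frac{1}{2} \frac{1}{j}}{3} = - \frac{1}{6 j}$)
$V{\left(n \right)} = - \frac{1}{6 n}$
$T{\left(s,I \right)} = I + s$
$P = 16181$ ($P = \left(-53 - 115\right) - -16349 = -168 + 16349 = 16181$)
$\left(V{\left(-159 \right)} + P\right) + \left(-11459 + 1222\right) \left(-7584 + 9002\right) = \left(- \frac{1}{6 \left(-159\right)} + 16181\right) + \left(-11459 + 1222\right) \left(-7584 + 9002\right) = \left(\left(- \frac{1}{6}\right) \left(- \frac{1}{159}\right) + 16181\right) - 14516066 = \left(\frac{1}{954} + 16181\right) - 14516066 = \frac{15436675}{954} - 14516066 = - \frac{13832890289}{954}$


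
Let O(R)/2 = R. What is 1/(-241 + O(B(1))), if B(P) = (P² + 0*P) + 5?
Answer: -1/229 ≈ -0.0043668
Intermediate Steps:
B(P) = 5 + P² (B(P) = (P² + 0) + 5 = P² + 5 = 5 + P²)
O(R) = 2*R
1/(-241 + O(B(1))) = 1/(-241 + 2*(5 + 1²)) = 1/(-241 + 2*(5 + 1)) = 1/(-241 + 2*6) = 1/(-241 + 12) = 1/(-229) = -1/229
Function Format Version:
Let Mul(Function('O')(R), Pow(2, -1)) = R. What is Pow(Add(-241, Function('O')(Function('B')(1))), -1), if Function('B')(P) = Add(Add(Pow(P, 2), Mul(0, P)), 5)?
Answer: Rational(-1, 229) ≈ -0.0043668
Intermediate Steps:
Function('B')(P) = Add(5, Pow(P, 2)) (Function('B')(P) = Add(Add(Pow(P, 2), 0), 5) = Add(Pow(P, 2), 5) = Add(5, Pow(P, 2)))
Function('O')(R) = Mul(2, R)
Pow(Add(-241, Function('O')(Function('B')(1))), -1) = Pow(Add(-241, Mul(2, Add(5, Pow(1, 2)))), -1) = Pow(Add(-241, Mul(2, Add(5, 1))), -1) = Pow(Add(-241, Mul(2, 6)), -1) = Pow(Add(-241, 12), -1) = Pow(-229, -1) = Rational(-1, 229)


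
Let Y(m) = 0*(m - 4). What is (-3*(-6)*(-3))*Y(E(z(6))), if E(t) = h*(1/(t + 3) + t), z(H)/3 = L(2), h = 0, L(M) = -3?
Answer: 0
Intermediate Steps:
z(H) = -9 (z(H) = 3*(-3) = -9)
E(t) = 0 (E(t) = 0*(1/(t + 3) + t) = 0*(1/(3 + t) + t) = 0*(t + 1/(3 + t)) = 0)
Y(m) = 0 (Y(m) = 0*(-4 + m) = 0)
(-3*(-6)*(-3))*Y(E(z(6))) = (-3*(-6)*(-3))*0 = (18*(-3))*0 = -54*0 = 0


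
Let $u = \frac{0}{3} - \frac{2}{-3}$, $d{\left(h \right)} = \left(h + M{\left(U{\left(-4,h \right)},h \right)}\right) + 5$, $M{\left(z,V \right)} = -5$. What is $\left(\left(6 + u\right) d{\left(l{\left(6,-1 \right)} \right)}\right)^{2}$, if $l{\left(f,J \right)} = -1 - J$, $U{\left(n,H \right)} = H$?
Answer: $0$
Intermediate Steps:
$d{\left(h \right)} = h$ ($d{\left(h \right)} = \left(h - 5\right) + 5 = \left(-5 + h\right) + 5 = h$)
$u = \frac{2}{3}$ ($u = 0 \cdot \frac{1}{3} - - \frac{2}{3} = 0 + \frac{2}{3} = \frac{2}{3} \approx 0.66667$)
$\left(\left(6 + u\right) d{\left(l{\left(6,-1 \right)} \right)}\right)^{2} = \left(\left(6 + \frac{2}{3}\right) \left(-1 - -1\right)\right)^{2} = \left(\frac{20 \left(-1 + 1\right)}{3}\right)^{2} = \left(\frac{20}{3} \cdot 0\right)^{2} = 0^{2} = 0$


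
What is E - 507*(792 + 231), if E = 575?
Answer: -518086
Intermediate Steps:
E - 507*(792 + 231) = 575 - 507*(792 + 231) = 575 - 507*1023 = 575 - 518661 = -518086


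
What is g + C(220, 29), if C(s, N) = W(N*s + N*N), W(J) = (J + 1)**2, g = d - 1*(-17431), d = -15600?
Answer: 52159115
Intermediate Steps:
g = 1831 (g = -15600 - 1*(-17431) = -15600 + 17431 = 1831)
W(J) = (1 + J)**2
C(s, N) = (1 + N**2 + N*s)**2 (C(s, N) = (1 + (N*s + N*N))**2 = (1 + (N*s + N**2))**2 = (1 + (N**2 + N*s))**2 = (1 + N**2 + N*s)**2)
g + C(220, 29) = 1831 + (1 + 29*(29 + 220))**2 = 1831 + (1 + 29*249)**2 = 1831 + (1 + 7221)**2 = 1831 + 7222**2 = 1831 + 52157284 = 52159115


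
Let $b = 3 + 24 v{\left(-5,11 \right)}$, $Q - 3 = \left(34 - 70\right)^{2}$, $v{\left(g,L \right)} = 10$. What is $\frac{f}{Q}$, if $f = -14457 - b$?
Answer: $- \frac{4900}{433} \approx -11.316$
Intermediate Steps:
$Q = 1299$ ($Q = 3 + \left(34 - 70\right)^{2} = 3 + \left(-36\right)^{2} = 3 + 1296 = 1299$)
$b = 243$ ($b = 3 + 24 \cdot 10 = 3 + 240 = 243$)
$f = -14700$ ($f = -14457 - 243 = -14700$)
$\frac{f}{Q} = - \frac{14700}{1299} = \left(-14700\right) \frac{1}{1299} = - \frac{4900}{433}$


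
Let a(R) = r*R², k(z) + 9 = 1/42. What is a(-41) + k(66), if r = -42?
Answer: -2965661/42 ≈ -70611.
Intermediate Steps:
k(z) = -377/42 (k(z) = -9 + 1/42 = -377/42)
a(R) = -42*R²
a(-41) + k(66) = -42*(-41)² - 377/42 = -42*1681 - 377/42 = -70602 - 377/42 = -2965661/42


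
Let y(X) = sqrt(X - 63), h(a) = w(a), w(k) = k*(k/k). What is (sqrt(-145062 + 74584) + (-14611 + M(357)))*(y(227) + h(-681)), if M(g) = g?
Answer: (681 - 2*sqrt(41))*(14254 - I*sqrt(70478)) ≈ 9.5244e+6 - 1.7739e+5*I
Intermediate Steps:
w(k) = k (w(k) = k*1 = k)
h(a) = a
y(X) = sqrt(-63 + X)
(sqrt(-145062 + 74584) + (-14611 + M(357)))*(y(227) + h(-681)) = (sqrt(-145062 + 74584) + (-14611 + 357))*(sqrt(-63 + 227) - 681) = (sqrt(-70478) - 14254)*(sqrt(164) - 681) = (I*sqrt(70478) - 14254)*(2*sqrt(41) - 681) = (-14254 + I*sqrt(70478))*(-681 + 2*sqrt(41))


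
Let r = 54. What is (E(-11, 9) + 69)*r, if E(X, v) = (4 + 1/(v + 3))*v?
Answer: 11421/2 ≈ 5710.5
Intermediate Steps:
E(X, v) = v*(4 + 1/(3 + v)) (E(X, v) = (4 + 1/(3 + v))*v = v*(4 + 1/(3 + v)))
(E(-11, 9) + 69)*r = (9*(13 + 4*9)/(3 + 9) + 69)*54 = (9*(13 + 36)/12 + 69)*54 = (9*(1/12)*49 + 69)*54 = (147/4 + 69)*54 = (423/4)*54 = 11421/2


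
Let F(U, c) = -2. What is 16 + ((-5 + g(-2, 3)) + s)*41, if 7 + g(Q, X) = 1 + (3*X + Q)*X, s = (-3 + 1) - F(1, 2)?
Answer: 426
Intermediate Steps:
s = 0 (s = (-3 + 1) - 1*(-2) = -2 + 2 = 0)
g(Q, X) = -6 + X*(Q + 3*X) (g(Q, X) = -7 + (1 + (3*X + Q)*X) = -7 + (1 + (Q + 3*X)*X) = -7 + (1 + X*(Q + 3*X)) = -6 + X*(Q + 3*X))
16 + ((-5 + g(-2, 3)) + s)*41 = 16 + ((-5 + (-6 + 3*3**2 - 2*3)) + 0)*41 = 16 + ((-5 + (-6 + 3*9 - 6)) + 0)*41 = 16 + ((-5 + (-6 + 27 - 6)) + 0)*41 = 16 + ((-5 + 15) + 0)*41 = 16 + (10 + 0)*41 = 16 + 10*41 = 16 + 410 = 426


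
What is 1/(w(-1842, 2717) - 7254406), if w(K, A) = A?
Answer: -1/7251689 ≈ -1.3790e-7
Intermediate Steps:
1/(w(-1842, 2717) - 7254406) = 1/(2717 - 7254406) = 1/(-7251689) = -1/7251689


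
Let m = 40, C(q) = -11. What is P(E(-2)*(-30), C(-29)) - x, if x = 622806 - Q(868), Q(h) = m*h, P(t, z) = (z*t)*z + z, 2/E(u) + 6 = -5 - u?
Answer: -1761871/3 ≈ -5.8729e+5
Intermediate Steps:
E(u) = 2/(-11 - u) (E(u) = 2/(-6 + (-5 - u)) = 2/(-11 - u))
P(t, z) = z + t*z² (P(t, z) = (t*z)*z + z = t*z² + z = z + t*z²)
Q(h) = 40*h
x = 588086 (x = 622806 - 40*868 = 622806 - 1*34720 = 622806 - 34720 = 588086)
P(E(-2)*(-30), C(-29)) - x = -11*(1 + (-2/(11 - 2)*(-30))*(-11)) - 1*588086 = -11*(1 + (-2/9*(-30))*(-11)) - 588086 = -11*(1 + (-2*⅑*(-30))*(-11)) - 588086 = -11*(1 - 2/9*(-30)*(-11)) - 588086 = -11*(1 + (20/3)*(-11)) - 588086 = -11*(1 - 220/3) - 588086 = -11*(-217/3) - 588086 = 2387/3 - 588086 = -1761871/3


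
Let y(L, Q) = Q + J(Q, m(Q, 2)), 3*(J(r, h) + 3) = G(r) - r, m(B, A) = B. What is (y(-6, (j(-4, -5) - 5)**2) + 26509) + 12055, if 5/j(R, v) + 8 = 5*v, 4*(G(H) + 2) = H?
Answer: 14004626/363 ≈ 38580.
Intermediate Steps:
G(H) = -2 + H/4
J(r, h) = -11/3 - r/4 (J(r, h) = -3 + ((-2 + r/4) - r)/3 = -3 + (-2 - 3*r/4)/3 = -3 + (-2/3 - r/4) = -11/3 - r/4)
j(R, v) = 5/(-8 + 5*v)
y(L, Q) = -11/3 + 3*Q/4 (y(L, Q) = Q + (-11/3 - Q/4) = -11/3 + 3*Q/4)
(y(-6, (j(-4, -5) - 5)**2) + 26509) + 12055 = ((-11/3 + 3*(5/(-8 + 5*(-5)) - 5)**2/4) + 26509) + 12055 = ((-11/3 + 3*(5/(-8 - 25) - 5)**2/4) + 26509) + 12055 = ((-11/3 + 3*(5/(-33) - 5)**2/4) + 26509) + 12055 = ((-11/3 + 3*(5*(-1/33) - 5)**2/4) + 26509) + 12055 = ((-11/3 + 3*(-5/33 - 5)**2/4) + 26509) + 12055 = ((-11/3 + 3*(-170/33)**2/4) + 26509) + 12055 = ((-11/3 + (3/4)*(28900/1089)) + 26509) + 12055 = ((-11/3 + 7225/363) + 26509) + 12055 = (5894/363 + 26509) + 12055 = 9628661/363 + 12055 = 14004626/363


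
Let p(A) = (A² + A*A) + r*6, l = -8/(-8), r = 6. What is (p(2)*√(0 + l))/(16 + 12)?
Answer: 11/7 ≈ 1.5714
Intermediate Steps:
l = 1 (l = -8*(-⅛) = 1)
p(A) = 36 + 2*A² (p(A) = (A² + A*A) + 6*6 = (A² + A²) + 36 = 2*A² + 36 = 36 + 2*A²)
(p(2)*√(0 + l))/(16 + 12) = ((36 + 2*2²)*√(0 + 1))/(16 + 12) = ((36 + 2*4)*√1)/28 = ((36 + 8)*1)*(1/28) = (44*1)*(1/28) = 44*(1/28) = 11/7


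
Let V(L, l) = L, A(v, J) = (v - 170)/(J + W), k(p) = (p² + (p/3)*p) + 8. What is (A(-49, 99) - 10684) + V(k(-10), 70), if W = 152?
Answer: -7939285/753 ≈ -10544.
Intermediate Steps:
k(p) = 8 + 4*p²/3 (k(p) = (p² + (p*(⅓))*p) + 8 = (p² + (p/3)*p) + 8 = (p² + p²/3) + 8 = 4*p²/3 + 8 = 8 + 4*p²/3)
A(v, J) = (-170 + v)/(152 + J) (A(v, J) = (v - 170)/(J + 152) = (-170 + v)/(152 + J))
(A(-49, 99) - 10684) + V(k(-10), 70) = ((-170 - 49)/(152 + 99) - 10684) + (8 + (4/3)*(-10)²) = (-219/251 - 10684) + (8 + (4/3)*100) = ((1/251)*(-219) - 10684) + (8 + 400/3) = (-219/251 - 10684) + 424/3 = -2681903/251 + 424/3 = -7939285/753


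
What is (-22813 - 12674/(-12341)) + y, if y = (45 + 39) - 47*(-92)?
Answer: -227123431/12341 ≈ -18404.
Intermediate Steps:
y = 4408 (y = 84 + 4324 = 4408)
(-22813 - 12674/(-12341)) + y = (-22813 - 12674/(-12341)) + 4408 = (-22813 - 12674*(-1/12341)) + 4408 = (-22813 + 12674/12341) + 4408 = -281522559/12341 + 4408 = -227123431/12341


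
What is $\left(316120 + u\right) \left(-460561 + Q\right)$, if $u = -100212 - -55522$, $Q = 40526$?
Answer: $-114010100050$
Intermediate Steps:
$u = -44690$ ($u = -100212 + 55522 = -44690$)
$\left(316120 + u\right) \left(-460561 + Q\right) = \left(316120 - 44690\right) \left(-460561 + 40526\right) = 271430 \left(-420035\right) = -114010100050$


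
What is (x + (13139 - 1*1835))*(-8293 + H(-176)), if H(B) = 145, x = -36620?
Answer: 206274768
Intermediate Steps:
(x + (13139 - 1*1835))*(-8293 + H(-176)) = (-36620 + (13139 - 1*1835))*(-8293 + 145) = (-36620 + (13139 - 1835))*(-8148) = (-36620 + 11304)*(-8148) = -25316*(-8148) = 206274768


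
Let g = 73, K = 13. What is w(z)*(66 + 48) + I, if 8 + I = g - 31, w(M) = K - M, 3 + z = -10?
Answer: 2998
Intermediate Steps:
z = -13 (z = -3 - 10 = -13)
w(M) = 13 - M
I = 34 (I = -8 + (73 - 31) = -8 + 42 = 34)
w(z)*(66 + 48) + I = (13 - 1*(-13))*(66 + 48) + 34 = (13 + 13)*114 + 34 = 26*114 + 34 = 2964 + 34 = 2998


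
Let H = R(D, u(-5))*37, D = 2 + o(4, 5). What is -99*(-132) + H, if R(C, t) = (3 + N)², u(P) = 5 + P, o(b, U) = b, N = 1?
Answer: 13660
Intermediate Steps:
D = 6 (D = 2 + 4 = 6)
R(C, t) = 16 (R(C, t) = (3 + 1)² = 4² = 16)
H = 592 (H = 16*37 = 592)
-99*(-132) + H = -99*(-132) + 592 = 13068 + 592 = 13660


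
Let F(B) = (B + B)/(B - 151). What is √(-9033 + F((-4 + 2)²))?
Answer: I*√3983577/21 ≈ 95.042*I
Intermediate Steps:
F(B) = 2*B/(-151 + B) (F(B) = (2*B)/(-151 + B) = 2*B/(-151 + B))
√(-9033 + F((-4 + 2)²)) = √(-9033 + 2*(-4 + 2)²/(-151 + (-4 + 2)²)) = √(-9033 + 2*(-2)²/(-151 + (-2)²)) = √(-9033 + 2*4/(-151 + 4)) = √(-9033 + 2*4/(-147)) = √(-9033 + 2*4*(-1/147)) = √(-9033 - 8/147) = √(-1327859/147) = I*√3983577/21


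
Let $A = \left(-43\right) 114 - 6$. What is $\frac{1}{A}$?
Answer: $- \frac{1}{4908} \approx -0.00020375$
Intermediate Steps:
$A = -4908$ ($A = -4902 - 6 = -4908$)
$\frac{1}{A} = \frac{1}{-4908} = - \frac{1}{4908}$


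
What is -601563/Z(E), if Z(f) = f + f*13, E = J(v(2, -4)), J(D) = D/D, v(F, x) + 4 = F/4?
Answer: -601563/14 ≈ -42969.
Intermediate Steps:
v(F, x) = -4 + F/4
J(D) = 1
E = 1
Z(f) = 14*f (Z(f) = f + 13*f = 14*f)
-601563/Z(E) = -601563/(14*1) = -601563/14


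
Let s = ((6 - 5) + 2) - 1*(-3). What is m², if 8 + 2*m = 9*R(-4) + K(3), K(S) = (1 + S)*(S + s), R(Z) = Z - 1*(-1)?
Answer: ¼ ≈ 0.25000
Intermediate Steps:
R(Z) = 1 + Z (R(Z) = Z + 1 = 1 + Z)
s = 6 (s = (1 + 2) + 3 = 3 + 3 = 6)
K(S) = (1 + S)*(6 + S) (K(S) = (1 + S)*(S + 6) = (1 + S)*(6 + S))
m = ½ (m = -4 + (9*(1 - 4) + (6 + 3² + 7*3))/2 = -4 + (9*(-3) + (6 + 9 + 21))/2 = -4 + (-27 + 36)/2 = -4 + (½)*9 = -4 + 9/2 = ½ ≈ 0.50000)
m² = (½)² = ¼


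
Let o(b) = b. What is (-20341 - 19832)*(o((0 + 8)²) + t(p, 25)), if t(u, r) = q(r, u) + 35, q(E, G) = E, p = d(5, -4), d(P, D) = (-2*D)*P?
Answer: -4981452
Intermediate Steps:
d(P, D) = -2*D*P
p = 40 (p = -2*(-4)*5 = 40)
t(u, r) = 35 + r (t(u, r) = r + 35 = 35 + r)
(-20341 - 19832)*(o((0 + 8)²) + t(p, 25)) = (-20341 - 19832)*((0 + 8)² + (35 + 25)) = -40173*(8² + 60) = -40173*(64 + 60) = -40173*124 = -4981452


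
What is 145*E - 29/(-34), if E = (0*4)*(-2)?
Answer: 29/34 ≈ 0.85294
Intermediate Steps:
E = 0 (E = 0*(-2) = 0)
145*E - 29/(-34) = 145*0 - 29/(-34) = 0 - 29*(-1/34) = 0 + 29/34 = 29/34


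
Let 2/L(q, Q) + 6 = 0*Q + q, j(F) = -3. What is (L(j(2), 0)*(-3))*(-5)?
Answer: -10/3 ≈ -3.3333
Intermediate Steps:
L(q, Q) = 2/(-6 + q) (L(q, Q) = 2/(-6 + (0*Q + q)) = 2/(-6 + (0 + q)) = 2/(-6 + q))
(L(j(2), 0)*(-3))*(-5) = ((2/(-6 - 3))*(-3))*(-5) = ((2/(-9))*(-3))*(-5) = ((2*(-⅑))*(-3))*(-5) = -2/9*(-3)*(-5) = (⅔)*(-5) = -10/3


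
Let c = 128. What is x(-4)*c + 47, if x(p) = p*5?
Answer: -2513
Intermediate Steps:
x(p) = 5*p
x(-4)*c + 47 = (5*(-4))*128 + 47 = -20*128 + 47 = -2560 + 47 = -2513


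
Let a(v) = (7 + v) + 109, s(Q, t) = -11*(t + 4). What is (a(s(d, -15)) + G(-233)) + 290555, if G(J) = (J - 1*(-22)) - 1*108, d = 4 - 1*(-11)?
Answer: 290473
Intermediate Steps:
d = 15 (d = 4 + 11 = 15)
s(Q, t) = -44 - 11*t (s(Q, t) = -11*(4 + t) = -44 - 11*t)
a(v) = 116 + v
G(J) = -86 + J (G(J) = (J + 22) - 108 = (22 + J) - 108 = -86 + J)
(a(s(d, -15)) + G(-233)) + 290555 = ((116 + (-44 - 11*(-15))) + (-86 - 233)) + 290555 = ((116 + (-44 + 165)) - 319) + 290555 = ((116 + 121) - 319) + 290555 = (237 - 319) + 290555 = -82 + 290555 = 290473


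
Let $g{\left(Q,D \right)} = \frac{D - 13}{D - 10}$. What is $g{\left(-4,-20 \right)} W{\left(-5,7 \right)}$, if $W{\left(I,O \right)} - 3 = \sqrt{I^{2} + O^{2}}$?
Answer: $\frac{33}{10} + \frac{11 \sqrt{74}}{10} \approx 12.763$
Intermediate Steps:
$W{\left(I,O \right)} = 3 + \sqrt{I^{2} + O^{2}}$
$g{\left(Q,D \right)} = \frac{-13 + D}{-10 + D}$
$g{\left(-4,-20 \right)} W{\left(-5,7 \right)} = \frac{-13 - 20}{-10 - 20} \left(3 + \sqrt{\left(-5\right)^{2} + 7^{2}}\right) = \frac{1}{-30} \left(-33\right) \left(3 + \sqrt{25 + 49}\right) = \left(- \frac{1}{30}\right) \left(-33\right) \left(3 + \sqrt{74}\right) = \frac{11 \left(3 + \sqrt{74}\right)}{10} = \frac{33}{10} + \frac{11 \sqrt{74}}{10}$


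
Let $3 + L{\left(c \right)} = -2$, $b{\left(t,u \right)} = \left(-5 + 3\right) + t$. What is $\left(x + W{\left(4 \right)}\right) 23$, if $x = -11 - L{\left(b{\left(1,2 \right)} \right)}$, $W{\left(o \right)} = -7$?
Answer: $-299$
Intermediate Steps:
$b{\left(t,u \right)} = -2 + t$
$L{\left(c \right)} = -5$ ($L{\left(c \right)} = -3 - 2 = -5$)
$x = -6$ ($x = -11 - -5 = -11 + 5 = -6$)
$\left(x + W{\left(4 \right)}\right) 23 = \left(-6 - 7\right) 23 = \left(-13\right) 23 = -299$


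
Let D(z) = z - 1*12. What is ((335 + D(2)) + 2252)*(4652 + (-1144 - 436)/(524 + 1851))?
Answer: 5693582568/475 ≈ 1.1986e+7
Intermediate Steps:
D(z) = -12 + z (D(z) = z - 12 = -12 + z)
((335 + D(2)) + 2252)*(4652 + (-1144 - 436)/(524 + 1851)) = ((335 + (-12 + 2)) + 2252)*(4652 + (-1144 - 436)/(524 + 1851)) = ((335 - 10) + 2252)*(4652 - 1580/2375) = (325 + 2252)*(4652 - 1580*1/2375) = 2577*(4652 - 316/475) = 2577*(2209384/475) = 5693582568/475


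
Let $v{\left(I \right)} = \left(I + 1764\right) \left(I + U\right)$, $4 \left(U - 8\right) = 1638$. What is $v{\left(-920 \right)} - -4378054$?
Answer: $3953944$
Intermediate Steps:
$U = \frac{835}{2}$ ($U = 8 + \frac{1}{4} \cdot 1638 = 8 + \frac{819}{2} = \frac{835}{2} \approx 417.5$)
$v{\left(I \right)} = \left(1764 + I\right) \left(\frac{835}{2} + I\right)$ ($v{\left(I \right)} = \left(I + 1764\right) \left(I + \frac{835}{2}\right) = \left(1764 + I\right) \left(\frac{835}{2} + I\right)$)
$v{\left(-920 \right)} - -4378054 = \left(736470 + \left(-920\right)^{2} + \frac{4363}{2} \left(-920\right)\right) - -4378054 = \left(736470 + 846400 - 2006980\right) + 4378054 = -424110 + 4378054 = 3953944$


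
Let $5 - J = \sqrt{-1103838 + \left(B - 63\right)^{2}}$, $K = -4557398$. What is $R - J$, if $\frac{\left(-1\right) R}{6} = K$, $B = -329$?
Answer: $27344383 + i \sqrt{950174} \approx 2.7344 \cdot 10^{7} + 974.77 i$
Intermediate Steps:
$R = 27344388$ ($R = \left(-6\right) \left(-4557398\right) = 27344388$)
$J = 5 - i \sqrt{950174}$ ($J = 5 - \sqrt{-1103838 + \left(-329 - 63\right)^{2}} = 5 - \sqrt{-1103838 + \left(-392\right)^{2}} = 5 - \sqrt{-1103838 + 153664} = 5 - \sqrt{-950174} = 5 - i \sqrt{950174} \approx 5.0 - 974.77 i$)
$R - J = 27344388 - \left(5 - i \sqrt{950174}\right) = 27344383 + i \sqrt{950174}$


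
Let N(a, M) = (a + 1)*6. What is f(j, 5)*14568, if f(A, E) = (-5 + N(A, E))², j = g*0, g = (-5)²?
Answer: 14568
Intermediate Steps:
N(a, M) = 6 + 6*a (N(a, M) = (1 + a)*6 = 6 + 6*a)
g = 25
j = 0 (j = 25*0 = 0)
f(A, E) = (1 + 6*A)² (f(A, E) = (-5 + (6 + 6*A))² = (1 + 6*A)²)
f(j, 5)*14568 = (1 + 6*0)²*14568 = (1 + 0)²*14568 = 1²*14568 = 1*14568 = 14568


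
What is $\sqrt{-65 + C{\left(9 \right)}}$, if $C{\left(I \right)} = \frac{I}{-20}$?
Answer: $\frac{i \sqrt{6545}}{10} \approx 8.0901 i$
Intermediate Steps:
$C{\left(I \right)} = - \frac{I}{20}$ ($C{\left(I \right)} = I \left(- \frac{1}{20}\right) = - \frac{I}{20}$)
$\sqrt{-65 + C{\left(9 \right)}} = \sqrt{-65 - \frac{9}{20}} = \sqrt{- \frac{1309}{20}} = \frac{i \sqrt{6545}}{10}$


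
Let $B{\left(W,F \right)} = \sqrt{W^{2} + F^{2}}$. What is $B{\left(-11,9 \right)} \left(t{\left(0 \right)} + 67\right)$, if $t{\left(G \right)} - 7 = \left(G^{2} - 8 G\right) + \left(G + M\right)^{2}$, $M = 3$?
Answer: $83 \sqrt{202} \approx 1179.7$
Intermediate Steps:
$t{\left(G \right)} = 7 + G^{2} + \left(3 + G\right)^{2} - 8 G$ ($t{\left(G \right)} = 7 + \left(\left(G^{2} - 8 G\right) + \left(G + 3\right)^{2}\right) = 7 + \left(\left(G^{2} - 8 G\right) + \left(3 + G\right)^{2}\right) = 7 + \left(G^{2} + \left(3 + G\right)^{2} - 8 G\right) = 7 + G^{2} + \left(3 + G\right)^{2} - 8 G$)
$B{\left(W,F \right)} = \sqrt{F^{2} + W^{2}}$
$B{\left(-11,9 \right)} \left(t{\left(0 \right)} + 67\right) = \sqrt{9^{2} + \left(-11\right)^{2}} \left(\left(16 - 0 + 2 \cdot 0^{2}\right) + 67\right) = \sqrt{81 + 121} \left(\left(16 + 0 + 2 \cdot 0\right) + 67\right) = \sqrt{202} \left(\left(16 + 0 + 0\right) + 67\right) = \sqrt{202} \left(16 + 67\right) = \sqrt{202} \cdot 83 = 83 \sqrt{202}$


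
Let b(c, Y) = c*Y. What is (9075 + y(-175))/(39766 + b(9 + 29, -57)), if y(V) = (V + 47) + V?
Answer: 2193/9400 ≈ 0.23330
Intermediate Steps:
y(V) = 47 + 2*V (y(V) = (47 + V) + V = 47 + 2*V)
b(c, Y) = Y*c
(9075 + y(-175))/(39766 + b(9 + 29, -57)) = (9075 + (47 + 2*(-175)))/(39766 - 57*(9 + 29)) = (9075 + (47 - 350))/(39766 - 57*38) = (9075 - 303)/(39766 - 2166) = 8772/37600 = 8772*(1/37600) = 2193/9400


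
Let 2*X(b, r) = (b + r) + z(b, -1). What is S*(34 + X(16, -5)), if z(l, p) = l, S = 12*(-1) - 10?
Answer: -1045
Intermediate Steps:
S = -22 (S = -12 - 10 = -22)
X(b, r) = b + r/2 (X(b, r) = ((b + r) + b)/2 = (r + 2*b)/2 = b + r/2)
S*(34 + X(16, -5)) = -22*(34 + (16 + (½)*(-5))) = -22*(34 + (16 - 5/2)) = -22*(34 + 27/2) = -22*95/2 = -1045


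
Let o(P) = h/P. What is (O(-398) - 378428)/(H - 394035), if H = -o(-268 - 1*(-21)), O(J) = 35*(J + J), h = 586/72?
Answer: 3612712896/3503758927 ≈ 1.0311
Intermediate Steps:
h = 293/36 (h = 586*(1/72) = 293/36 ≈ 8.1389)
o(P) = 293/(36*P)
O(J) = 70*J (O(J) = 35*(2*J) = 70*J)
H = 293/8892 (H = -293/(36*(-268 - 1*(-21))) = -293/(36*(-268 + 21)) = -293/(36*(-247)) = -293*(-1)/(36*247) = -1*(-293/8892) = 293/8892 ≈ 0.032951)
(O(-398) - 378428)/(H - 394035) = (70*(-398) - 378428)/(293/8892 - 394035) = (-27860 - 378428)/(-3503758927/8892) = -406288*(-8892/3503758927) = 3612712896/3503758927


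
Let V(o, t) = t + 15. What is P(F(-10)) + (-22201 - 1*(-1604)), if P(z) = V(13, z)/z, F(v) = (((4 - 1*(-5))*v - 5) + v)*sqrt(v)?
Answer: -20596 + I*sqrt(10)/70 ≈ -20596.0 + 0.045175*I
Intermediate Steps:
V(o, t) = 15 + t
F(v) = sqrt(v)*(-5 + 10*v) (F(v) = (((4 + 5)*v - 5) + v)*sqrt(v) = ((9*v - 5) + v)*sqrt(v) = ((-5 + 9*v) + v)*sqrt(v) = (-5 + 10*v)*sqrt(v) = sqrt(v)*(-5 + 10*v))
P(z) = (15 + z)/z
P(F(-10)) + (-22201 - 1*(-1604)) = (15 + sqrt(-10)*(-5 + 10*(-10)))/((sqrt(-10)*(-5 + 10*(-10)))) + (-22201 - 1*(-1604)) = (15 + (I*sqrt(10))*(-5 - 100))/(((I*sqrt(10))*(-5 - 100))) + (-22201 + 1604) = (15 + (I*sqrt(10))*(-105))/(((I*sqrt(10))*(-105))) - 20597 = (15 - 105*I*sqrt(10))/((-105*I*sqrt(10))) - 20597 = (I*sqrt(10)/1050)*(15 - 105*I*sqrt(10)) - 20597 = I*sqrt(10)*(15 - 105*I*sqrt(10))/1050 - 20597 = -20597 + I*sqrt(10)*(15 - 105*I*sqrt(10))/1050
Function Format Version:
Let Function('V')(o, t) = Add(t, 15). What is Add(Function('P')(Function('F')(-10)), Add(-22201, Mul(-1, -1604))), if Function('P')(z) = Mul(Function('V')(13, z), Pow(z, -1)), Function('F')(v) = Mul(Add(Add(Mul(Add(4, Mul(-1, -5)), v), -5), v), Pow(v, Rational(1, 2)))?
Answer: Add(-20596, Mul(Rational(1, 70), I, Pow(10, Rational(1, 2)))) ≈ Add(-20596., Mul(0.045175, I))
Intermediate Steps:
Function('V')(o, t) = Add(15, t)
Function('F')(v) = Mul(Pow(v, Rational(1, 2)), Add(-5, Mul(10, v))) (Function('F')(v) = Mul(Add(Add(Mul(Add(4, 5), v), -5), v), Pow(v, Rational(1, 2))) = Mul(Add(Add(Mul(9, v), -5), v), Pow(v, Rational(1, 2))) = Mul(Add(Add(-5, Mul(9, v)), v), Pow(v, Rational(1, 2))) = Mul(Add(-5, Mul(10, v)), Pow(v, Rational(1, 2))) = Mul(Pow(v, Rational(1, 2)), Add(-5, Mul(10, v))))
Function('P')(z) = Mul(Pow(z, -1), Add(15, z)) (Function('P')(z) = Mul(Add(15, z), Pow(z, -1)) = Mul(Pow(z, -1), Add(15, z)))
Add(Function('P')(Function('F')(-10)), Add(-22201, Mul(-1, -1604))) = Add(Mul(Pow(Mul(Pow(-10, Rational(1, 2)), Add(-5, Mul(10, -10))), -1), Add(15, Mul(Pow(-10, Rational(1, 2)), Add(-5, Mul(10, -10))))), Add(-22201, Mul(-1, -1604))) = Add(Mul(Pow(Mul(Mul(I, Pow(10, Rational(1, 2))), Add(-5, -100)), -1), Add(15, Mul(Mul(I, Pow(10, Rational(1, 2))), Add(-5, -100)))), Add(-22201, 1604)) = Add(Mul(Pow(Mul(Mul(I, Pow(10, Rational(1, 2))), -105), -1), Add(15, Mul(Mul(I, Pow(10, Rational(1, 2))), -105))), -20597) = Add(Mul(Pow(Mul(-105, I, Pow(10, Rational(1, 2))), -1), Add(15, Mul(-105, I, Pow(10, Rational(1, 2))))), -20597) = Add(Mul(Mul(Rational(1, 1050), I, Pow(10, Rational(1, 2))), Add(15, Mul(-105, I, Pow(10, Rational(1, 2))))), -20597) = Add(Mul(Rational(1, 1050), I, Pow(10, Rational(1, 2)), Add(15, Mul(-105, I, Pow(10, Rational(1, 2))))), -20597) = Add(-20597, Mul(Rational(1, 1050), I, Pow(10, Rational(1, 2)), Add(15, Mul(-105, I, Pow(10, Rational(1, 2))))))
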